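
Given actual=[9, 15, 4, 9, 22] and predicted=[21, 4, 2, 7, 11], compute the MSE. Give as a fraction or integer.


MSE = (1/5) * ((9-21)^2=144 + (15-4)^2=121 + (4-2)^2=4 + (9-7)^2=4 + (22-11)^2=121). Sum = 394. MSE = 394/5.

394/5


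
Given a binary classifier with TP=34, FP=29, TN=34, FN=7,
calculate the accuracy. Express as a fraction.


Accuracy = (TP + TN) / (TP + TN + FP + FN) = (34 + 34) / 104 = 17/26.

17/26


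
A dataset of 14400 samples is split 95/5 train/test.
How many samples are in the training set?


Test set = 14400 * 5% = 720. Training set = 14400 - 720 = 13680.

13680


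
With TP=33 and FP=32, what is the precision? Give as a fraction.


Precision = TP / (TP + FP) = 33 / 65 = 33/65.

33/65


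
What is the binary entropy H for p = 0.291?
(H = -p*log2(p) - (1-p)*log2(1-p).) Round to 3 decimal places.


H = -0.291*log2(0.291) - 0.709*log2(0.709) = 0.870.

0.870


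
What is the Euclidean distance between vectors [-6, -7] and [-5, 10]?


d = sqrt(sum of squared differences). (-6--5)^2=1, (-7-10)^2=289. Sum = 290.

sqrt(290)


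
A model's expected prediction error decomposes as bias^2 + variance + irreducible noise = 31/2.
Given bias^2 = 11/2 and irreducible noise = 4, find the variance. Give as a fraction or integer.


Total error = bias^2 + variance + irreducible noise. So variance = 31/2 - 11/2 - 4 = 6.

6


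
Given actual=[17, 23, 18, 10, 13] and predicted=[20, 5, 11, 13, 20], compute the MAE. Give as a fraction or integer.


MAE = (1/5) * (|17-20|=3 + |23-5|=18 + |18-11|=7 + |10-13|=3 + |13-20|=7). Sum = 38. MAE = 38/5.

38/5


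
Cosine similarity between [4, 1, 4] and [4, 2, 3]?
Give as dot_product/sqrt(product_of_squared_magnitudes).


dot = 30. |a|^2 = 33, |b|^2 = 29. cos = 30/sqrt(957).

30/sqrt(957)


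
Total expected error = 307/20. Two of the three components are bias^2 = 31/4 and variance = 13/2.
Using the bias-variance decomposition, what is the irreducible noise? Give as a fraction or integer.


Total error = bias^2 + variance + irreducible noise. So irreducible noise = 307/20 - 31/4 - 13/2 = 11/10.

11/10


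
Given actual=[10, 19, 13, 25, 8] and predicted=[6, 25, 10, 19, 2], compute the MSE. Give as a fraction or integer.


MSE = (1/5) * ((10-6)^2=16 + (19-25)^2=36 + (13-10)^2=9 + (25-19)^2=36 + (8-2)^2=36). Sum = 133. MSE = 133/5.

133/5


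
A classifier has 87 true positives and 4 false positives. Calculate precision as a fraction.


Precision = TP / (TP + FP) = 87 / 91 = 87/91.

87/91


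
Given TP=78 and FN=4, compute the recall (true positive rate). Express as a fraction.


Recall = TP / (TP + FN) = 78 / 82 = 39/41.

39/41


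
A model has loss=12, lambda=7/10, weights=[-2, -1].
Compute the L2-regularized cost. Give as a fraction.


L2 sq norm = sum(w^2) = 5. J = 12 + 7/10 * 5 = 31/2.

31/2


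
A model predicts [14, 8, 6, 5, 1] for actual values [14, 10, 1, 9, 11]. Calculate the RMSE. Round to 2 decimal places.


MSE = 29.0000. RMSE = sqrt(29.0000) = 5.39.

5.39


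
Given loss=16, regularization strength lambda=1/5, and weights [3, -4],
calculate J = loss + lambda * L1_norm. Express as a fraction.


L1 norm = sum(|w|) = 7. J = 16 + 1/5 * 7 = 87/5.

87/5


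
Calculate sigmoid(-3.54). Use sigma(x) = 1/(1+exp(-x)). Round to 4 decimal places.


sigma(-3.54) = 1/(1+e^(3.54)) = 1/(1+34.466919) = 1/35.466919 = 0.0282.

0.0282


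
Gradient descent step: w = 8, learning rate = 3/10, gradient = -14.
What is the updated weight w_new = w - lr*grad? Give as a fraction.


w_new = 8 - 3/10 * -14 = 8 - -21/5 = 61/5.

61/5


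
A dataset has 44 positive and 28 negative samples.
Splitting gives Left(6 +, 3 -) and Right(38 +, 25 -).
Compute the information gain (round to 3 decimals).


H(parent) = 0.9641. H(left) = 0.9183, H(right) = 0.9691. Weighted = (9/72)*0.9183 + (63/72)*0.9691 = 0.9628. IG = 0.9641 - 0.9628 = 0.0013, which rounds to 0.001.

0.001


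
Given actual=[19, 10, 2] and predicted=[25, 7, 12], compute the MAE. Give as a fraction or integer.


MAE = (1/3) * (|19-25|=6 + |10-7|=3 + |2-12|=10). Sum = 19. MAE = 19/3.

19/3


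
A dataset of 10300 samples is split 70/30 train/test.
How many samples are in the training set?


Test set = 10300 * 30% = 3090. Training set = 10300 - 3090 = 7210.

7210


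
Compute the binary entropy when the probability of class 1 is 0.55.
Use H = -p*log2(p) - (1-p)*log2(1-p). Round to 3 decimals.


H = -0.55*log2(0.55) - 0.45*log2(0.45) = 0.993.

0.993


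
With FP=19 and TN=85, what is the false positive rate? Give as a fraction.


FPR = FP / (FP + TN) = 19 / 104 = 19/104.

19/104


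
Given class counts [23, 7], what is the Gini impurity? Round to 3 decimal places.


Total = 30. Proportions: 23/30, 7/30. sum(p_i^2) = 0.6422. Gini = 1 - 0.6422 = 0.3578, which rounds to 0.358.

0.358


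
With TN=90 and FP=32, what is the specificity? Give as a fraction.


Specificity = TN / (TN + FP) = 90 / 122 = 45/61.

45/61


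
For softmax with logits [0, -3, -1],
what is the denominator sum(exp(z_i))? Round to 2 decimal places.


Denom = e^0=1.0000 + e^-3=0.0498 + e^-1=0.3679. Sum = 1.4177, which rounds to 1.42.

1.42


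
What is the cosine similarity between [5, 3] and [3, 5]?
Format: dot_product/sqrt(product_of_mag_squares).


dot = 30. |a|^2 = 34, |b|^2 = 34. cos = 30/sqrt(1156).

30/sqrt(1156)


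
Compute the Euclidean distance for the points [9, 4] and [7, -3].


d = sqrt(sum of squared differences). (9-7)^2=4, (4--3)^2=49. Sum = 53.

sqrt(53)


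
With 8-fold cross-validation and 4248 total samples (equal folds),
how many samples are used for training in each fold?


Each validation fold has 4248/8 = 531 samples. Training set = 4248 - 531 = 3717.

3717


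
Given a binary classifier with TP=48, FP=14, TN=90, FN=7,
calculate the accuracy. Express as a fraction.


Accuracy = (TP + TN) / (TP + TN + FP + FN) = (48 + 90) / 159 = 46/53.

46/53


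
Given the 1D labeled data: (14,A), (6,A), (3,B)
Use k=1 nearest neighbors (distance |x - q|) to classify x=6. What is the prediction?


Distances: |14-6|=8, |6-6|=0, |3-6|=3. 1 nearest: (6,A). Counts: {'A': 1}. Majority class: A.

A


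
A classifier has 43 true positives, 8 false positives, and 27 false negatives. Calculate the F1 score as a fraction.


Precision = 43/51 = 43/51. Recall = 43/70 = 43/70. F1 = 2*P*R/(P+R) = 86/121.

86/121


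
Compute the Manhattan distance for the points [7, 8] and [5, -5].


d = sum of absolute differences: |7-5|=2 + |8--5|=13 = 15.

15


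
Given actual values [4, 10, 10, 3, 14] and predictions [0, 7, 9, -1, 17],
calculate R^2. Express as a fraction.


Mean(y) = 41/5. SS_res = 51. SS_tot = 424/5. R^2 = 1 - 51/(424/5) = 169/424.

169/424


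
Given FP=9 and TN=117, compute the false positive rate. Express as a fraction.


FPR = FP / (FP + TN) = 9 / 126 = 1/14.

1/14


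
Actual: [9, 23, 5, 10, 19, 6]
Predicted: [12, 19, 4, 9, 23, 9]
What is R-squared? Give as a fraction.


Mean(y) = 12. SS_res = 52. SS_tot = 268. R^2 = 1 - 52/(268) = 54/67.

54/67


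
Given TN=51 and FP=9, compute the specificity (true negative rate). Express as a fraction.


Specificity = TN / (TN + FP) = 51 / 60 = 17/20.

17/20


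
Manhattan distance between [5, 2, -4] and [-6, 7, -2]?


d = sum of absolute differences: |5--6|=11 + |2-7|=5 + |-4--2|=2 = 18.

18


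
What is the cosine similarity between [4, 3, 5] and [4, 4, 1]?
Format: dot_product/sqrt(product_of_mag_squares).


dot = 33. |a|^2 = 50, |b|^2 = 33. cos = 33/sqrt(1650).

33/sqrt(1650)


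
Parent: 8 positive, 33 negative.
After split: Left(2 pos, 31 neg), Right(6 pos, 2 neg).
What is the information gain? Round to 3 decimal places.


H(parent) = 0.7121. H(left) = 0.3298, H(right) = 0.8113. Weighted = (33/41)*0.3298 + (8/41)*0.8113 = 0.4238. IG = 0.7121 - 0.4238 = 0.2883, which rounds to 0.288.

0.288


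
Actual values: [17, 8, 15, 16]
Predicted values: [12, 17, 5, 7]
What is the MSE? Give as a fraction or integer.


MSE = (1/4) * ((17-12)^2=25 + (8-17)^2=81 + (15-5)^2=100 + (16-7)^2=81). Sum = 287. MSE = 287/4.

287/4


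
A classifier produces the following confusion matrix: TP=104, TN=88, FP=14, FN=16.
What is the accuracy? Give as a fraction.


Accuracy = (TP + TN) / (TP + TN + FP + FN) = (104 + 88) / 222 = 32/37.

32/37


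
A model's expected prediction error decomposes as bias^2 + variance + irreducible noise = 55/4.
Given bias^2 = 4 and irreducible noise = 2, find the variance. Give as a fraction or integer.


Total error = bias^2 + variance + irreducible noise. So variance = 55/4 - 4 - 2 = 31/4.

31/4


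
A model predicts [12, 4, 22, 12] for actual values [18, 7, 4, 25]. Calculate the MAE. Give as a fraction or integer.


MAE = (1/4) * (|18-12|=6 + |7-4|=3 + |4-22|=18 + |25-12|=13). Sum = 40. MAE = 10.

10


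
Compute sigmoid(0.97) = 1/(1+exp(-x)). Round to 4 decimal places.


sigma(0.97) = 1/(1+e^(-0.97)) = 1/(1+0.379083) = 1/1.379083 = 0.7251.

0.7251


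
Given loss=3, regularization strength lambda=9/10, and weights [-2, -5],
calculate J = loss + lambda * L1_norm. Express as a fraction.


L1 norm = sum(|w|) = 7. J = 3 + 9/10 * 7 = 93/10.

93/10


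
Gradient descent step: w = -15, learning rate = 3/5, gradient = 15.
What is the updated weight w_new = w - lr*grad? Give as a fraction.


w_new = -15 - 3/5 * 15 = -15 - 9 = -24.

-24


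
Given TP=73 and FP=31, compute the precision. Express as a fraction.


Precision = TP / (TP + FP) = 73 / 104 = 73/104.

73/104


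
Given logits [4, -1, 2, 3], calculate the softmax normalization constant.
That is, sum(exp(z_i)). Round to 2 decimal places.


Denom = e^4=54.5982 + e^-1=0.3679 + e^2=7.3891 + e^3=20.0855. Sum = 82.4407, which rounds to 82.44.

82.44


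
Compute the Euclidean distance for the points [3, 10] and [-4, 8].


d = sqrt(sum of squared differences). (3--4)^2=49, (10-8)^2=4. Sum = 53.

sqrt(53)


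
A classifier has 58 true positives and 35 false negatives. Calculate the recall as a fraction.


Recall = TP / (TP + FN) = 58 / 93 = 58/93.

58/93


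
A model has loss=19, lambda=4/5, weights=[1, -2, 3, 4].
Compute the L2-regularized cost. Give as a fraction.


L2 sq norm = sum(w^2) = 30. J = 19 + 4/5 * 30 = 43.

43


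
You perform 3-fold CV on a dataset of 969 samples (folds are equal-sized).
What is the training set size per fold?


Each validation fold has 969/3 = 323 samples. Training set = 969 - 323 = 646.

646


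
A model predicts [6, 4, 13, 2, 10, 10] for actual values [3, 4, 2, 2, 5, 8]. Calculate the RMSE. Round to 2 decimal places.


MSE = 26.5000. RMSE = sqrt(26.5000) = 5.15.

5.15


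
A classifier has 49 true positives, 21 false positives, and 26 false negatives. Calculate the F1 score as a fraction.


Precision = 49/70 = 7/10. Recall = 49/75 = 49/75. F1 = 2*P*R/(P+R) = 98/145.

98/145


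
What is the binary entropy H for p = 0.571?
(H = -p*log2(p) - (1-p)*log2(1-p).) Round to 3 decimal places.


H = -0.571*log2(0.571) - 0.429*log2(0.429) = 0.985.

0.985


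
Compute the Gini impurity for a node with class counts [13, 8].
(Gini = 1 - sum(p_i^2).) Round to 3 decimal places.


Total = 21. Proportions: 13/21, 8/21. sum(p_i^2) = 0.5283. Gini = 1 - 0.5283 = 0.4717, which rounds to 0.472.

0.472


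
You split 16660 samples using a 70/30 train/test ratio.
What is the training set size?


Test set = 16660 * 30% = 4998. Training set = 16660 - 4998 = 11662.

11662


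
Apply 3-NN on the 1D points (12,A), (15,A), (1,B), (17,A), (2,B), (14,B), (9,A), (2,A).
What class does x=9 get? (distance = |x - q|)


Distances: |12-9|=3, |15-9|=6, |1-9|=8, |17-9|=8, |2-9|=7, |14-9|=5, |9-9|=0, |2-9|=7. 3 nearest: (9,A), (12,A), (14,B). Counts: {'A': 2, 'B': 1}. Majority class: A.

A


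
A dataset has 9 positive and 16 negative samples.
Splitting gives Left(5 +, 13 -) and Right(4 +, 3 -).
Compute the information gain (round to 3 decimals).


H(parent) = 0.9427. H(left) = 0.8524, H(right) = 0.9852. Weighted = (18/25)*0.8524 + (7/25)*0.9852 = 0.8896. IG = 0.9427 - 0.8896 = 0.0531, which rounds to 0.053.

0.053


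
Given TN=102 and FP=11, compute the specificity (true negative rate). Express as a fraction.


Specificity = TN / (TN + FP) = 102 / 113 = 102/113.

102/113


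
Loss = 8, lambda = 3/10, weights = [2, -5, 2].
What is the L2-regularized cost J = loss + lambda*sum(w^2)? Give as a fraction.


L2 sq norm = sum(w^2) = 33. J = 8 + 3/10 * 33 = 179/10.

179/10


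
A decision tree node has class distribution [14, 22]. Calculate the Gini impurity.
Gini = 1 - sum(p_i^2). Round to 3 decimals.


Total = 36. Proportions: 14/36, 22/36. sum(p_i^2) = 0.5247. Gini = 1 - 0.5247 = 0.4753, which rounds to 0.475.

0.475


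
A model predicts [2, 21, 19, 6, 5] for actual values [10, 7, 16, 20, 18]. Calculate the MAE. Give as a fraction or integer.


MAE = (1/5) * (|10-2|=8 + |7-21|=14 + |16-19|=3 + |20-6|=14 + |18-5|=13). Sum = 52. MAE = 52/5.

52/5


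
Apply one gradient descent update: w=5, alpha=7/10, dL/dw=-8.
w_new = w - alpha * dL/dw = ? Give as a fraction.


w_new = 5 - 7/10 * -8 = 5 - -28/5 = 53/5.

53/5


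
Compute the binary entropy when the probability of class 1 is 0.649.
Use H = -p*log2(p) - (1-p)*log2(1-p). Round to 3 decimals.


H = -0.649*log2(0.649) - 0.351*log2(0.351) = 0.935.

0.935


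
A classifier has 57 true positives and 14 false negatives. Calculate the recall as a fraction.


Recall = TP / (TP + FN) = 57 / 71 = 57/71.

57/71


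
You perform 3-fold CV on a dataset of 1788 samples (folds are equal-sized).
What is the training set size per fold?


Each validation fold has 1788/3 = 596 samples. Training set = 1788 - 596 = 1192.

1192


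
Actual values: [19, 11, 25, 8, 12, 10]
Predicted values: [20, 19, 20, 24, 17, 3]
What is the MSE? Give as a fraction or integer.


MSE = (1/6) * ((19-20)^2=1 + (11-19)^2=64 + (25-20)^2=25 + (8-24)^2=256 + (12-17)^2=25 + (10-3)^2=49). Sum = 420. MSE = 70.

70


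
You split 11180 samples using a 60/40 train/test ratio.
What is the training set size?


Test set = 11180 * 40% = 4472. Training set = 11180 - 4472 = 6708.

6708


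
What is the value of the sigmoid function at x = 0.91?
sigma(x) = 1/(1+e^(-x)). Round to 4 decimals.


sigma(0.91) = 1/(1+e^(-0.91)) = 1/(1+0.402524) = 1/1.402524 = 0.7130.

0.7130


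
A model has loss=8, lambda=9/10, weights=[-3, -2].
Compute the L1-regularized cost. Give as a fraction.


L1 norm = sum(|w|) = 5. J = 8 + 9/10 * 5 = 25/2.

25/2


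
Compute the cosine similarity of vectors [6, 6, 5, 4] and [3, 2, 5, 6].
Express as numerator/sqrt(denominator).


dot = 79. |a|^2 = 113, |b|^2 = 74. cos = 79/sqrt(8362).

79/sqrt(8362)


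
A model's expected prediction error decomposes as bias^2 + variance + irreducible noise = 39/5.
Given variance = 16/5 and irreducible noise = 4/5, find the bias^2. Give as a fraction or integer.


Total error = bias^2 + variance + irreducible noise. So bias^2 = 39/5 - 16/5 - 4/5 = 19/5.

19/5


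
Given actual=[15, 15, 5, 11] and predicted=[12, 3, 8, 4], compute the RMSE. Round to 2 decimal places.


MSE = 52.7500. RMSE = sqrt(52.7500) = 7.26.

7.26


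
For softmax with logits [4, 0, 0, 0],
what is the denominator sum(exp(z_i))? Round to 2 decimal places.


Denom = e^4=54.5982 + e^0=1.0000 + e^0=1.0000 + e^0=1.0000. Sum = 57.5982, which rounds to 57.60.

57.60


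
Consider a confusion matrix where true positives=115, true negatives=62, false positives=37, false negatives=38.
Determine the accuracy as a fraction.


Accuracy = (TP + TN) / (TP + TN + FP + FN) = (115 + 62) / 252 = 59/84.

59/84


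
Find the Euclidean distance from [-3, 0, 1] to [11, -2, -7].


d = sqrt(sum of squared differences). (-3-11)^2=196, (0--2)^2=4, (1--7)^2=64. Sum = 264.

sqrt(264)


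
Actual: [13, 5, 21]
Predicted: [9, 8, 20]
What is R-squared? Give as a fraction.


Mean(y) = 13. SS_res = 26. SS_tot = 128. R^2 = 1 - 26/(128) = 51/64.

51/64


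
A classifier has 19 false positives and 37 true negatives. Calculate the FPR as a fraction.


FPR = FP / (FP + TN) = 19 / 56 = 19/56.

19/56


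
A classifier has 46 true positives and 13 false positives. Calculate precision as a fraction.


Precision = TP / (TP + FP) = 46 / 59 = 46/59.

46/59


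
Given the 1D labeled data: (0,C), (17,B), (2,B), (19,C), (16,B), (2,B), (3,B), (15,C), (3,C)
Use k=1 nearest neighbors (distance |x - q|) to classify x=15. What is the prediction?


Distances: |0-15|=15, |17-15|=2, |2-15|=13, |19-15|=4, |16-15|=1, |2-15|=13, |3-15|=12, |15-15|=0, |3-15|=12. 1 nearest: (15,C). Counts: {'C': 1}. Majority class: C.

C


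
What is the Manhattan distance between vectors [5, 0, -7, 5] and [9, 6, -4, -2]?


d = sum of absolute differences: |5-9|=4 + |0-6|=6 + |-7--4|=3 + |5--2|=7 = 20.

20


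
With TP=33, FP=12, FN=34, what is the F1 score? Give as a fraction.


Precision = 33/45 = 11/15. Recall = 33/67 = 33/67. F1 = 2*P*R/(P+R) = 33/56.

33/56


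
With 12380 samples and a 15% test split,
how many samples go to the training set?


Test set = 12380 * 15% = 1857. Training set = 12380 - 1857 = 10523.

10523


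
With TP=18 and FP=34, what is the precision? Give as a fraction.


Precision = TP / (TP + FP) = 18 / 52 = 9/26.

9/26


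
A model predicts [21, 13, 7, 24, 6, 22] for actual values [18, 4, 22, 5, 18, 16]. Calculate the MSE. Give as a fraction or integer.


MSE = (1/6) * ((18-21)^2=9 + (4-13)^2=81 + (22-7)^2=225 + (5-24)^2=361 + (18-6)^2=144 + (16-22)^2=36). Sum = 856. MSE = 428/3.

428/3


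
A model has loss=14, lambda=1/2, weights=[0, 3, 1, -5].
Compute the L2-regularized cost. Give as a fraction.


L2 sq norm = sum(w^2) = 35. J = 14 + 1/2 * 35 = 63/2.

63/2


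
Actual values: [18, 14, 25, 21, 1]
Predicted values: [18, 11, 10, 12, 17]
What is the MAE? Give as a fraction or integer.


MAE = (1/5) * (|18-18|=0 + |14-11|=3 + |25-10|=15 + |21-12|=9 + |1-17|=16). Sum = 43. MAE = 43/5.

43/5


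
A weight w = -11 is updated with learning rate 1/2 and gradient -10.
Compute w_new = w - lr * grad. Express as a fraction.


w_new = -11 - 1/2 * -10 = -11 - -5 = -6.

-6


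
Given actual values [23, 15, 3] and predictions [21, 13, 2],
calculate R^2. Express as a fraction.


Mean(y) = 41/3. SS_res = 9. SS_tot = 608/3. R^2 = 1 - 9/(608/3) = 581/608.

581/608


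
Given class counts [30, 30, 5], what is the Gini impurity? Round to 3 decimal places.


Total = 65. Proportions: 30/65, 30/65, 5/65. sum(p_i^2) = 0.4320. Gini = 1 - 0.4320 = 0.5680, which rounds to 0.568.

0.568


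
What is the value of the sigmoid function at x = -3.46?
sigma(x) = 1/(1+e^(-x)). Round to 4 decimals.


sigma(-3.46) = 1/(1+e^(3.46)) = 1/(1+31.816977) = 1/32.816977 = 0.0305.

0.0305


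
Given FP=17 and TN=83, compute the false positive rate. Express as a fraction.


FPR = FP / (FP + TN) = 17 / 100 = 17/100.

17/100


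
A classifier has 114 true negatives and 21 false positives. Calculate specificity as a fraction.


Specificity = TN / (TN + FP) = 114 / 135 = 38/45.

38/45


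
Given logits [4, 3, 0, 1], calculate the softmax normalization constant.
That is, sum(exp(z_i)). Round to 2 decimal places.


Denom = e^4=54.5982 + e^3=20.0855 + e^0=1.0000 + e^1=2.7183. Sum = 78.4020, which rounds to 78.40.

78.40


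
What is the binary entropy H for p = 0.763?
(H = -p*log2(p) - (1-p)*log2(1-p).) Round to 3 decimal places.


H = -0.763*log2(0.763) - 0.237*log2(0.237) = 0.790.

0.790


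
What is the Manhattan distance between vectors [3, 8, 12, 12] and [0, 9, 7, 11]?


d = sum of absolute differences: |3-0|=3 + |8-9|=1 + |12-7|=5 + |12-11|=1 = 10.

10


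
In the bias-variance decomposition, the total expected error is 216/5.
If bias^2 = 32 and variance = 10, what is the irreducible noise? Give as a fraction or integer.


Total error = bias^2 + variance + irreducible noise. So irreducible noise = 216/5 - 32 - 10 = 6/5.

6/5


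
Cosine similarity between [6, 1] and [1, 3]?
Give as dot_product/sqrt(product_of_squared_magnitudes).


dot = 9. |a|^2 = 37, |b|^2 = 10. cos = 9/sqrt(370).

9/sqrt(370)


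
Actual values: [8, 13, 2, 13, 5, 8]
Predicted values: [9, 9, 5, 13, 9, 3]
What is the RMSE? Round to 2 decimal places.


MSE = 11.1667. RMSE = sqrt(11.1667) = 3.34.

3.34


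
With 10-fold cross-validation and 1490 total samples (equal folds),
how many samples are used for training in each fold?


Each validation fold has 1490/10 = 149 samples. Training set = 1490 - 149 = 1341.

1341


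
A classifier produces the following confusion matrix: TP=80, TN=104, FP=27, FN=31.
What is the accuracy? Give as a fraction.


Accuracy = (TP + TN) / (TP + TN + FP + FN) = (80 + 104) / 242 = 92/121.

92/121


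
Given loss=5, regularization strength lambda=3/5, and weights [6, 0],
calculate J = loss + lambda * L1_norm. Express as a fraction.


L1 norm = sum(|w|) = 6. J = 5 + 3/5 * 6 = 43/5.

43/5


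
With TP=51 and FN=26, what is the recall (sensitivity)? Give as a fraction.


Recall = TP / (TP + FN) = 51 / 77 = 51/77.

51/77


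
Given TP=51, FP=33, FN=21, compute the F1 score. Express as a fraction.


Precision = 51/84 = 17/28. Recall = 51/72 = 17/24. F1 = 2*P*R/(P+R) = 17/26.

17/26


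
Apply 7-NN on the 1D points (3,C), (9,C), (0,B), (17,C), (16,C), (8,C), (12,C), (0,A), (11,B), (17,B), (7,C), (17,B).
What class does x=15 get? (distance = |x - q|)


Distances: |3-15|=12, |9-15|=6, |0-15|=15, |17-15|=2, |16-15|=1, |8-15|=7, |12-15|=3, |0-15|=15, |11-15|=4, |17-15|=2, |7-15|=8, |17-15|=2. 7 nearest: (16,C), (17,B), (17,B), (17,C), (12,C), (11,B), (9,C). Counts: {'C': 4, 'B': 3}. Majority class: C.

C


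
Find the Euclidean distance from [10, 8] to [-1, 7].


d = sqrt(sum of squared differences). (10--1)^2=121, (8-7)^2=1. Sum = 122.

sqrt(122)


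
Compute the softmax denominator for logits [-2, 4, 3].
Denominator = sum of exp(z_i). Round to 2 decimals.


Denom = e^-2=0.1353 + e^4=54.5982 + e^3=20.0855. Sum = 74.8190, which rounds to 74.82.

74.82


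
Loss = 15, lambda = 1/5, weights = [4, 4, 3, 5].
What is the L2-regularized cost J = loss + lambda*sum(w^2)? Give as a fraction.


L2 sq norm = sum(w^2) = 66. J = 15 + 1/5 * 66 = 141/5.

141/5


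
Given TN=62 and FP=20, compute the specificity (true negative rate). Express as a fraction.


Specificity = TN / (TN + FP) = 62 / 82 = 31/41.

31/41


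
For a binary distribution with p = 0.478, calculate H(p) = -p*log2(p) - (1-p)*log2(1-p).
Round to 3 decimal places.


H = -0.478*log2(0.478) - 0.522*log2(0.522) = 0.999.

0.999


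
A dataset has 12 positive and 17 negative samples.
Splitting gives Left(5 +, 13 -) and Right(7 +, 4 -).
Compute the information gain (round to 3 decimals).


H(parent) = 0.9784. H(left) = 0.8524, H(right) = 0.9457. Weighted = (18/29)*0.8524 + (11/29)*0.9457 = 0.8878. IG = 0.9784 - 0.8878 = 0.0906, which rounds to 0.091.

0.091


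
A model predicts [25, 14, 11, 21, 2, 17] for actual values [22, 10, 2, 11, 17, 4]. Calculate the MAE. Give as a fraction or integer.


MAE = (1/6) * (|22-25|=3 + |10-14|=4 + |2-11|=9 + |11-21|=10 + |17-2|=15 + |4-17|=13). Sum = 54. MAE = 9.

9


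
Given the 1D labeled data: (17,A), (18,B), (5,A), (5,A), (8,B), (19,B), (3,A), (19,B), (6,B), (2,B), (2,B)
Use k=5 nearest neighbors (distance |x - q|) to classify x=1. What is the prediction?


Distances: |17-1|=16, |18-1|=17, |5-1|=4, |5-1|=4, |8-1|=7, |19-1|=18, |3-1|=2, |19-1|=18, |6-1|=5, |2-1|=1, |2-1|=1. 5 nearest: (2,B), (2,B), (3,A), (5,A), (5,A). Counts: {'B': 2, 'A': 3}. Majority class: A.

A


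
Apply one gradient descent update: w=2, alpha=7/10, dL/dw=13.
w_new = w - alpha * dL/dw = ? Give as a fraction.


w_new = 2 - 7/10 * 13 = 2 - 91/10 = -71/10.

-71/10


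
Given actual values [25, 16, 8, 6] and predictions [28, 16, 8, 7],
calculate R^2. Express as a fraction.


Mean(y) = 55/4. SS_res = 10. SS_tot = 899/4. R^2 = 1 - 10/(899/4) = 859/899.

859/899


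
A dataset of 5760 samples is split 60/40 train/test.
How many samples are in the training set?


Test set = 5760 * 40% = 2304. Training set = 5760 - 2304 = 3456.

3456


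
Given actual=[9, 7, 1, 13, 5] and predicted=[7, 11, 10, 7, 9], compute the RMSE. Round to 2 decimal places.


MSE = 30.6000. RMSE = sqrt(30.6000) = 5.53.

5.53


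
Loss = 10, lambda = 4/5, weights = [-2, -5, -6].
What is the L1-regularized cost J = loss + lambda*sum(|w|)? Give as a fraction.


L1 norm = sum(|w|) = 13. J = 10 + 4/5 * 13 = 102/5.

102/5


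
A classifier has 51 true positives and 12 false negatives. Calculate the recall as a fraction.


Recall = TP / (TP + FN) = 51 / 63 = 17/21.

17/21


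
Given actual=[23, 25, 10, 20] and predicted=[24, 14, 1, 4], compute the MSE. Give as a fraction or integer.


MSE = (1/4) * ((23-24)^2=1 + (25-14)^2=121 + (10-1)^2=81 + (20-4)^2=256). Sum = 459. MSE = 459/4.

459/4


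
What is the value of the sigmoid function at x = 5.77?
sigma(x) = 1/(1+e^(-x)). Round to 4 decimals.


sigma(5.77) = 1/(1+e^(-5.77)) = 1/(1+0.003120) = 1/1.003120 = 0.9969.

0.9969


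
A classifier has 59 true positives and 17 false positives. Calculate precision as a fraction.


Precision = TP / (TP + FP) = 59 / 76 = 59/76.

59/76


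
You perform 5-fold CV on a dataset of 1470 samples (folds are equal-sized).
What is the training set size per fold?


Each validation fold has 1470/5 = 294 samples. Training set = 1470 - 294 = 1176.

1176


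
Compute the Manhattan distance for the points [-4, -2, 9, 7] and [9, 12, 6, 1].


d = sum of absolute differences: |-4-9|=13 + |-2-12|=14 + |9-6|=3 + |7-1|=6 = 36.

36


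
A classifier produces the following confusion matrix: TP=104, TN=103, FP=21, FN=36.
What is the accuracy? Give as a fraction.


Accuracy = (TP + TN) / (TP + TN + FP + FN) = (104 + 103) / 264 = 69/88.

69/88


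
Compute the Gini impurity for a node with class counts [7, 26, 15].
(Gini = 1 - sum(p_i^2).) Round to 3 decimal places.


Total = 48. Proportions: 7/48, 26/48, 15/48. sum(p_i^2) = 0.4123. Gini = 1 - 0.4123 = 0.5877, which rounds to 0.588.

0.588


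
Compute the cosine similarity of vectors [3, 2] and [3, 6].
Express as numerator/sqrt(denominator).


dot = 21. |a|^2 = 13, |b|^2 = 45. cos = 21/sqrt(585).

21/sqrt(585)


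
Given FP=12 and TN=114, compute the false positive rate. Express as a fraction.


FPR = FP / (FP + TN) = 12 / 126 = 2/21.

2/21


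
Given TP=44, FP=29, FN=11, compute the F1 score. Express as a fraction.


Precision = 44/73 = 44/73. Recall = 44/55 = 4/5. F1 = 2*P*R/(P+R) = 11/16.

11/16


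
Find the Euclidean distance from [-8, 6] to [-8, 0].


d = sqrt(sum of squared differences). (-8--8)^2=0, (6-0)^2=36. Sum = 36.

6


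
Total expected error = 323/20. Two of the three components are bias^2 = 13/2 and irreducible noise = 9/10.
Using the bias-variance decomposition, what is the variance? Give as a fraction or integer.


Total error = bias^2 + variance + irreducible noise. So variance = 323/20 - 13/2 - 9/10 = 35/4.

35/4


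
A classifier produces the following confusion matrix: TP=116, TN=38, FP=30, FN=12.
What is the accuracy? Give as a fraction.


Accuracy = (TP + TN) / (TP + TN + FP + FN) = (116 + 38) / 196 = 11/14.

11/14


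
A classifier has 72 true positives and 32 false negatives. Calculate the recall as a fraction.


Recall = TP / (TP + FN) = 72 / 104 = 9/13.

9/13


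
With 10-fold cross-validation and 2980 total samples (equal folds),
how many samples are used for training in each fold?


Each validation fold has 2980/10 = 298 samples. Training set = 2980 - 298 = 2682.

2682


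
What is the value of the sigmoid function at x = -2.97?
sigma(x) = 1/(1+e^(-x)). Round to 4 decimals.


sigma(-2.97) = 1/(1+e^(2.97)) = 1/(1+19.491920) = 1/20.491920 = 0.0488.

0.0488


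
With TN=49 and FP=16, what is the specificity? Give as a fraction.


Specificity = TN / (TN + FP) = 49 / 65 = 49/65.

49/65


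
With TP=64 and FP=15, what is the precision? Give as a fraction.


Precision = TP / (TP + FP) = 64 / 79 = 64/79.

64/79


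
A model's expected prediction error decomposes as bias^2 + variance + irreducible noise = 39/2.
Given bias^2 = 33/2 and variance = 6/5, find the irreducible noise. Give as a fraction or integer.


Total error = bias^2 + variance + irreducible noise. So irreducible noise = 39/2 - 33/2 - 6/5 = 9/5.

9/5


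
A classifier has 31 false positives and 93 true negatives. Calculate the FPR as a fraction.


FPR = FP / (FP + TN) = 31 / 124 = 1/4.

1/4


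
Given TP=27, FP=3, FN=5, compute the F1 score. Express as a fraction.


Precision = 27/30 = 9/10. Recall = 27/32 = 27/32. F1 = 2*P*R/(P+R) = 27/31.

27/31


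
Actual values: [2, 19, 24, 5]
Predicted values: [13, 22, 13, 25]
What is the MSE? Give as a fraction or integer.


MSE = (1/4) * ((2-13)^2=121 + (19-22)^2=9 + (24-13)^2=121 + (5-25)^2=400). Sum = 651. MSE = 651/4.

651/4


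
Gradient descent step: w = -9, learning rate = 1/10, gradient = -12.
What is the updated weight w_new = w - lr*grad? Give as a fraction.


w_new = -9 - 1/10 * -12 = -9 - -6/5 = -39/5.

-39/5


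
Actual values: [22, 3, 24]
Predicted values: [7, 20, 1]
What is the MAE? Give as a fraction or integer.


MAE = (1/3) * (|22-7|=15 + |3-20|=17 + |24-1|=23). Sum = 55. MAE = 55/3.

55/3


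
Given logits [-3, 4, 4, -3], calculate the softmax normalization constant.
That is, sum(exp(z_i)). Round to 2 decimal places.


Denom = e^-3=0.0498 + e^4=54.5982 + e^4=54.5982 + e^-3=0.0498. Sum = 109.2960, which rounds to 109.30.

109.30


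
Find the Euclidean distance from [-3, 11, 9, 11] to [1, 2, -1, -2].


d = sqrt(sum of squared differences). (-3-1)^2=16, (11-2)^2=81, (9--1)^2=100, (11--2)^2=169. Sum = 366.

sqrt(366)


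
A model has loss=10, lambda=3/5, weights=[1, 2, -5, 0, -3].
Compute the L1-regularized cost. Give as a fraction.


L1 norm = sum(|w|) = 11. J = 10 + 3/5 * 11 = 83/5.

83/5


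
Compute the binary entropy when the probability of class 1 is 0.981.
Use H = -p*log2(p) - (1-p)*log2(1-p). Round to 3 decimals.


H = -0.981*log2(0.981) - 0.019*log2(0.019) = 0.136.

0.136


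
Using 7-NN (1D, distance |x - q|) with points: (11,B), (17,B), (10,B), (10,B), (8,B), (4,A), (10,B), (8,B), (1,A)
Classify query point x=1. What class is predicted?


Distances: |11-1|=10, |17-1|=16, |10-1|=9, |10-1|=9, |8-1|=7, |4-1|=3, |10-1|=9, |8-1|=7, |1-1|=0. 7 nearest: (1,A), (4,A), (8,B), (8,B), (10,B), (10,B), (10,B). Counts: {'A': 2, 'B': 5}. Majority class: B.

B


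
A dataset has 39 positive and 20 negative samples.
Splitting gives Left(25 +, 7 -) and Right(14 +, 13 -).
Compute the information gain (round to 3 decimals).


H(parent) = 0.9238. H(left) = 0.7579, H(right) = 0.9990. Weighted = (32/59)*0.7579 + (27/59)*0.9990 = 0.8682. IG = 0.9238 - 0.8682 = 0.0556, which rounds to 0.056.

0.056


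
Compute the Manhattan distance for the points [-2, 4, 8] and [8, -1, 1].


d = sum of absolute differences: |-2-8|=10 + |4--1|=5 + |8-1|=7 = 22.

22


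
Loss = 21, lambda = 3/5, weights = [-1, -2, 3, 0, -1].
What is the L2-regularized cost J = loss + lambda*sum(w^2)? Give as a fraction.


L2 sq norm = sum(w^2) = 15. J = 21 + 3/5 * 15 = 30.

30


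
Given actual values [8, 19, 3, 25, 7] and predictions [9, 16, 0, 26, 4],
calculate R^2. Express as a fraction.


Mean(y) = 62/5. SS_res = 29. SS_tot = 1696/5. R^2 = 1 - 29/(1696/5) = 1551/1696.

1551/1696


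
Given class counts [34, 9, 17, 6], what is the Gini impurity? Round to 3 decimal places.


Total = 66. Proportions: 34/66, 9/66, 17/66, 6/66. sum(p_i^2) = 0.3586. Gini = 1 - 0.3586 = 0.6414, which rounds to 0.641.

0.641


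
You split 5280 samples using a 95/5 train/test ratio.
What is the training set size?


Test set = 5280 * 5% = 264. Training set = 5280 - 264 = 5016.

5016


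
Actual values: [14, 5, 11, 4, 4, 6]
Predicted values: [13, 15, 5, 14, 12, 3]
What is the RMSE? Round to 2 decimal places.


MSE = 51.6667. RMSE = sqrt(51.6667) = 7.19.

7.19


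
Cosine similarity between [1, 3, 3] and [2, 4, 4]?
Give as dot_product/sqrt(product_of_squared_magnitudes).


dot = 26. |a|^2 = 19, |b|^2 = 36. cos = 26/sqrt(684).

26/sqrt(684)


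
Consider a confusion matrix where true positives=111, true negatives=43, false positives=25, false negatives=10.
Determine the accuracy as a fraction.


Accuracy = (TP + TN) / (TP + TN + FP + FN) = (111 + 43) / 189 = 22/27.

22/27


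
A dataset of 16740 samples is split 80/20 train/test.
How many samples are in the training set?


Test set = 16740 * 20% = 3348. Training set = 16740 - 3348 = 13392.

13392


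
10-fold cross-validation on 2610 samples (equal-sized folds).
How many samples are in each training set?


Each validation fold has 2610/10 = 261 samples. Training set = 2610 - 261 = 2349.

2349


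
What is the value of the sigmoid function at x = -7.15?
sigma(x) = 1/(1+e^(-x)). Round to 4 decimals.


sigma(-7.15) = 1/(1+e^(7.15)) = 1/(1+1274.105955) = 1/1275.105955 = 0.0008.

0.0008


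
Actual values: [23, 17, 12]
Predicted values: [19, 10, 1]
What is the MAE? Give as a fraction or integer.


MAE = (1/3) * (|23-19|=4 + |17-10|=7 + |12-1|=11). Sum = 22. MAE = 22/3.

22/3


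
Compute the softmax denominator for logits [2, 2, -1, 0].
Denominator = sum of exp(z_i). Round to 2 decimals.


Denom = e^2=7.3891 + e^2=7.3891 + e^-1=0.3679 + e^0=1.0000. Sum = 16.1461, which rounds to 16.15.

16.15


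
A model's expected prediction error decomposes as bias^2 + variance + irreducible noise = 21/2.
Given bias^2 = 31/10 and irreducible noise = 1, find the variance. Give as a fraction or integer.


Total error = bias^2 + variance + irreducible noise. So variance = 21/2 - 31/10 - 1 = 32/5.

32/5


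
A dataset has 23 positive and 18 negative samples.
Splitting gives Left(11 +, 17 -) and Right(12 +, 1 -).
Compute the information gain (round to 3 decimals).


H(parent) = 0.9892. H(left) = 0.9666, H(right) = 0.3912. Weighted = (28/41)*0.9666 + (13/41)*0.3912 = 0.7842. IG = 0.9892 - 0.7842 = 0.2050, which rounds to 0.205.

0.205


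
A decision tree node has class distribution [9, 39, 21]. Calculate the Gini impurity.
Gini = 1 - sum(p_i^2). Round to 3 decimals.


Total = 69. Proportions: 9/69, 39/69, 21/69. sum(p_i^2) = 0.4291. Gini = 1 - 0.4291 = 0.5709, which rounds to 0.571.

0.571


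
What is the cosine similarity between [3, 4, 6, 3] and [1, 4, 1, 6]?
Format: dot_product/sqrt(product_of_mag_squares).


dot = 43. |a|^2 = 70, |b|^2 = 54. cos = 43/sqrt(3780).

43/sqrt(3780)


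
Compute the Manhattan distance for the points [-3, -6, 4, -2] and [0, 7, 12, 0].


d = sum of absolute differences: |-3-0|=3 + |-6-7|=13 + |4-12|=8 + |-2-0|=2 = 26.

26


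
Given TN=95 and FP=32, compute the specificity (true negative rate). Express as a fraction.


Specificity = TN / (TN + FP) = 95 / 127 = 95/127.

95/127


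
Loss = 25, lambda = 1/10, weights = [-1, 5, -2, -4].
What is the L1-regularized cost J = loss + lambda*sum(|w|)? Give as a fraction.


L1 norm = sum(|w|) = 12. J = 25 + 1/10 * 12 = 131/5.

131/5


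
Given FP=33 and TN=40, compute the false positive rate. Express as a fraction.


FPR = FP / (FP + TN) = 33 / 73 = 33/73.

33/73


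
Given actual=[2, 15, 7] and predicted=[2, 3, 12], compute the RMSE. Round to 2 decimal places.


MSE = 56.3333. RMSE = sqrt(56.3333) = 7.51.

7.51


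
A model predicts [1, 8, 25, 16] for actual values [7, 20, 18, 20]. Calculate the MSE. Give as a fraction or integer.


MSE = (1/4) * ((7-1)^2=36 + (20-8)^2=144 + (18-25)^2=49 + (20-16)^2=16). Sum = 245. MSE = 245/4.

245/4


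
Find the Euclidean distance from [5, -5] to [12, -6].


d = sqrt(sum of squared differences). (5-12)^2=49, (-5--6)^2=1. Sum = 50.

sqrt(50)


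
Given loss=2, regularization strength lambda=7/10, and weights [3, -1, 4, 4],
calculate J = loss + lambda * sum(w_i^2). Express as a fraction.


L2 sq norm = sum(w^2) = 42. J = 2 + 7/10 * 42 = 157/5.

157/5


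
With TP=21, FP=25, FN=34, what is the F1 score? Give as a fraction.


Precision = 21/46 = 21/46. Recall = 21/55 = 21/55. F1 = 2*P*R/(P+R) = 42/101.

42/101


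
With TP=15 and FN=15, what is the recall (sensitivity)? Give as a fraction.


Recall = TP / (TP + FN) = 15 / 30 = 1/2.

1/2


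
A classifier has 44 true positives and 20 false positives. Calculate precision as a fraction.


Precision = TP / (TP + FP) = 44 / 64 = 11/16.

11/16


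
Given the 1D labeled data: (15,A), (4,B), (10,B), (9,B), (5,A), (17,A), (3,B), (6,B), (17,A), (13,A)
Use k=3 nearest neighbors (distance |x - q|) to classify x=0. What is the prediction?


Distances: |15-0|=15, |4-0|=4, |10-0|=10, |9-0|=9, |5-0|=5, |17-0|=17, |3-0|=3, |6-0|=6, |17-0|=17, |13-0|=13. 3 nearest: (3,B), (4,B), (5,A). Counts: {'B': 2, 'A': 1}. Majority class: B.

B


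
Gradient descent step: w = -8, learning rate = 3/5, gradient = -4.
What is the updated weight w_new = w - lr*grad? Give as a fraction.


w_new = -8 - 3/5 * -4 = -8 - -12/5 = -28/5.

-28/5


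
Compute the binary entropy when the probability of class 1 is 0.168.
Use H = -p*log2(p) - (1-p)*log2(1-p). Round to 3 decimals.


H = -0.168*log2(0.168) - 0.832*log2(0.832) = 0.653.

0.653


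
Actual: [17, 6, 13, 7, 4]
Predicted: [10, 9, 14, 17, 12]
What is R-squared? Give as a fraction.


Mean(y) = 47/5. SS_res = 223. SS_tot = 586/5. R^2 = 1 - 223/(586/5) = -529/586.

-529/586


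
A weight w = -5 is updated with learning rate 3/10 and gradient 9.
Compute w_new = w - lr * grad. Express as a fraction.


w_new = -5 - 3/10 * 9 = -5 - 27/10 = -77/10.

-77/10


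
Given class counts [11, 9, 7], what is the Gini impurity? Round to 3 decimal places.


Total = 27. Proportions: 11/27, 9/27, 7/27. sum(p_i^2) = 0.3443. Gini = 1 - 0.3443 = 0.6557, which rounds to 0.656.

0.656


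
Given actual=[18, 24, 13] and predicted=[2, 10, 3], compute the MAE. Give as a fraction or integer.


MAE = (1/3) * (|18-2|=16 + |24-10|=14 + |13-3|=10). Sum = 40. MAE = 40/3.

40/3


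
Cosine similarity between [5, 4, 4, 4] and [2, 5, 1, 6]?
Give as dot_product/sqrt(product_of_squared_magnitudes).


dot = 58. |a|^2 = 73, |b|^2 = 66. cos = 58/sqrt(4818).

58/sqrt(4818)


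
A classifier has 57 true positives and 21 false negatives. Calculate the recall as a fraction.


Recall = TP / (TP + FN) = 57 / 78 = 19/26.

19/26


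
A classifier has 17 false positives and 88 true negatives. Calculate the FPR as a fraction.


FPR = FP / (FP + TN) = 17 / 105 = 17/105.

17/105


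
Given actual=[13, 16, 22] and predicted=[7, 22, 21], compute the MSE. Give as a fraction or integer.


MSE = (1/3) * ((13-7)^2=36 + (16-22)^2=36 + (22-21)^2=1). Sum = 73. MSE = 73/3.

73/3


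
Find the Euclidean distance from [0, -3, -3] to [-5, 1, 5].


d = sqrt(sum of squared differences). (0--5)^2=25, (-3-1)^2=16, (-3-5)^2=64. Sum = 105.

sqrt(105)


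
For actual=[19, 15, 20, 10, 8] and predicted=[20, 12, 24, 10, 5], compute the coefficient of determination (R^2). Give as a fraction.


Mean(y) = 72/5. SS_res = 35. SS_tot = 566/5. R^2 = 1 - 35/(566/5) = 391/566.

391/566


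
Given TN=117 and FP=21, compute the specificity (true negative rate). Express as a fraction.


Specificity = TN / (TN + FP) = 117 / 138 = 39/46.

39/46
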